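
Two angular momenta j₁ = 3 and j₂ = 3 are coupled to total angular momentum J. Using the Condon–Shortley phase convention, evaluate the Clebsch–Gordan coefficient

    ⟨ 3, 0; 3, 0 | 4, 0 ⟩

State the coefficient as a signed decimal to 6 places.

√[9·2!4!4!/11! · 3!3!3!3!4!4!] = √(373248/1925)
  +(−1)^0/∏(0,2,3,3,1,1)! = 1/72  (running 1/72)
  +(−1)^1/∏(1,1,2,2,2,2)! = -1/16  (running -7/144)
  +(−1)^2/∏(2,0,1,1,3,3)! = 1/72  (running -5/144)
⟨..|..⟩ = √(373248/1925)·(-5/144) = -0.483494

-0.483494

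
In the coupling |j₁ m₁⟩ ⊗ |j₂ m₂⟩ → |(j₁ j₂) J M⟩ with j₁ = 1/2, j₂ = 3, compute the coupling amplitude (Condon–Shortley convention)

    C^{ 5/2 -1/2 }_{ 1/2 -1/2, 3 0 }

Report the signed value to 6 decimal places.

−√(3/7) ≈ -0.654654

√[6·1!0!5!/7! · 0!1!3!3!2!3!] = √(432/7)
  +(−1)^1/∏(1,0,0,2,0,3)! = -1/12  (running -1/12)
⟨..|..⟩ = √(432/7)·(-1/12) = -0.654654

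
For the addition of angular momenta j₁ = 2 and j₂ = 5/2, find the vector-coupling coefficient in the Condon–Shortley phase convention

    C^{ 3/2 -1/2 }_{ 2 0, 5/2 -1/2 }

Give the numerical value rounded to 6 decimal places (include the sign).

-0.239046

√[4·3!1!2!/7! · 2!2!2!3!1!2!] = √(32/35)
  +(−1)^1/∏(1,2,1,1,0,1)! = -1/2  (running -1/2)
  +(−1)^2/∏(2,1,0,0,1,2)! = 1/4  (running -1/4)
⟨..|..⟩ = √(32/35)·(-1/4) = -0.239046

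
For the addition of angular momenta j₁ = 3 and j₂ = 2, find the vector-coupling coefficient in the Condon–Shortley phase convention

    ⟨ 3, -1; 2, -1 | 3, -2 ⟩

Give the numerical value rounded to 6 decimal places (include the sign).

√[7·2!4!2!/9! · 2!4!1!3!1!5!] = √(64)
  +(−1)^0/∏(0,2,4,1,0,1)! = 1/48  (running 1/48)
  +(−1)^1/∏(1,1,3,0,1,2)! = -1/12  (running -1/16)
⟨..|..⟩ = √(64)·(-1/16) = -0.500000

-0.500000  (= −√(1/4))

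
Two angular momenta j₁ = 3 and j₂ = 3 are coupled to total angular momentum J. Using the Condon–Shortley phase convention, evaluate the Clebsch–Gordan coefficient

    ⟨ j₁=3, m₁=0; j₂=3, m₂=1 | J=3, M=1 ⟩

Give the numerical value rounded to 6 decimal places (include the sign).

√[7·3!3!3!/10! · 3!3!4!2!4!2!] = √(864/25)
  +(−1)^1/∏(1,2,2,3,1,0)! = -1/24  (running -1/24)
  +(−1)^2/∏(2,1,1,2,2,1)! = 1/8  (running 1/12)
  +(−1)^3/∏(3,0,0,1,3,2)! = -1/72  (running 5/72)
⟨..|..⟩ = √(864/25)·(5/72) = +0.408248

+0.408248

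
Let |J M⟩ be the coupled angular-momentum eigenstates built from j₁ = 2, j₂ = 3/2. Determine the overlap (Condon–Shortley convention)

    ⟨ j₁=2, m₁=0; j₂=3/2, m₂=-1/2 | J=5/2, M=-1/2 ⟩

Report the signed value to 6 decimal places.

+0.292770  (= +√(3/35))

triangle: 1!×3!×2!/7! = 12/5040
(j±m)!: 2!×2!×1!×2!×2!×3! = 96
prefactor² = (2J+1)×Δ×N² = 48/35
  k=0: +1/(0!×1!×2!×1!×1!×1!) = 1/2
  k=1: −1/(1!×0!×1!×0!×2!×2!) = -1/4
Σ = 1/4  ⇒  CG² = 48/35×1/4² = 3/35
CG = +√(3/35) = +0.292770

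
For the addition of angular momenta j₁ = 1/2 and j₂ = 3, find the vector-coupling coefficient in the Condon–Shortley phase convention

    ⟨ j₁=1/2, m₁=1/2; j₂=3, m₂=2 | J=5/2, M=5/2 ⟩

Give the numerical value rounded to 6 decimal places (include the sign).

j₁+j₂−J=1  J+j₁−j₂=0  J−j₁+j₂=5  j₁+j₂+J+1=7
(j₁±m₁, j₂±m₂, J±M) = (1,0,5,1,5,0)
P² = 14400/7
sum k=0..0:
  [0] +1/120 = 1/120
S = 1/120
C² = P²·S² = 1/7 ; C = +0.377964

+√(1/7) ≈ +0.377964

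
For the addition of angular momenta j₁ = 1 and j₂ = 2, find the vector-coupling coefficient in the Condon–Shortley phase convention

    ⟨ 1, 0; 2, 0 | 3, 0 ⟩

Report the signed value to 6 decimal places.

j₁+j₂−J=0  J+j₁−j₂=2  J−j₁+j₂=4  j₁+j₂+J+1=7
(j₁±m₁, j₂±m₂, J±M) = (1,1,2,2,3,3)
P² = 48/5
sum k=0..0:
  [0] +1/4 = 1/4
S = 1/4
C² = P²·S² = 3/5 ; C = +0.774597

+0.774597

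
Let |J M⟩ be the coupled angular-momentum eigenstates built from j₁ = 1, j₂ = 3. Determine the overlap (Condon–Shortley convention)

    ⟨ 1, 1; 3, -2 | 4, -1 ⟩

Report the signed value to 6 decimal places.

+√(3/28) = +0.327327

triangle: 0!*2!*6!/9! = 1440/362880
(j±m)!: 2!*0!*1!*5!*3!*5! = 172800
prefactor² = (2J+1)*Δ*N² = 43200/7
  k=0: +1/(0!*0!*0!*1!*2!*5!) = 1/240
Σ = 1/240  ⇒  CG² = 43200/7*1/240² = 3/28
CG = +√(3/28) = +0.327327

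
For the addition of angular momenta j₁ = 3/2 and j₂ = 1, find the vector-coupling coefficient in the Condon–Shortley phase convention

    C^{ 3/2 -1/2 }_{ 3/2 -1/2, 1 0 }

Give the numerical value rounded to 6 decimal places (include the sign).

-0.258199  (= −√(1/15))

j₁+j₂−J=1  J+j₁−j₂=2  J−j₁+j₂=1  j₁+j₂+J+1=5
(j₁±m₁, j₂±m₂, J±M) = (1,2,1,1,1,2)
P² = 4/15
sum k=0..1:
  [0] +1/2 = 1/2
  [1] −1/1 = -1
S = -1/2
C² = P²·S² = 1/15 ; C = -0.258199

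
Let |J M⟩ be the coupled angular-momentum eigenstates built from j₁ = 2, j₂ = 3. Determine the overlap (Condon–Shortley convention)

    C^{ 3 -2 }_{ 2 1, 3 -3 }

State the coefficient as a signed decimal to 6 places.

+√(5/12) ≈ +0.645497

√[7·2!2!4!/9! · 3!1!0!6!1!5!] = √(960)
  +(−1)^0/∏(0,2,1,0,1,4)! = 1/48  (running 1/48)
⟨..|..⟩ = √(960)·(1/48) = +0.645497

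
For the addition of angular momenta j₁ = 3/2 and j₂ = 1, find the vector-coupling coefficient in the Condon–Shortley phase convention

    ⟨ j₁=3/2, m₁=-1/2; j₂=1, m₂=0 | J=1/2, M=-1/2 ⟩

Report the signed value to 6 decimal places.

−√(1/3) = -0.577350

√[2·2!1!0!/4! · 1!2!1!1!0!1!] = √(1/3)
  +(−1)^1/∏(1,1,1,0,0,0)! = -1  (running -1)
⟨..|..⟩ = √(1/3)·(-1) = -0.577350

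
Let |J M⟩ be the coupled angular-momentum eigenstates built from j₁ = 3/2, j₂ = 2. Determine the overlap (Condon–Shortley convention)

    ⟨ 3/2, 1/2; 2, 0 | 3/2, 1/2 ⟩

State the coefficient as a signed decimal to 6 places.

−√(1/5) ≈ -0.447214

√[4·2!1!2!/6! · 2!1!2!2!2!1!] = √(16/45)
  +(−1)^0/∏(0,2,1,2,0,0)! = 1/4  (running 1/4)
  +(−1)^1/∏(1,1,0,1,1,1)! = -1  (running -3/4)
⟨..|..⟩ = √(16/45)·(-3/4) = -0.447214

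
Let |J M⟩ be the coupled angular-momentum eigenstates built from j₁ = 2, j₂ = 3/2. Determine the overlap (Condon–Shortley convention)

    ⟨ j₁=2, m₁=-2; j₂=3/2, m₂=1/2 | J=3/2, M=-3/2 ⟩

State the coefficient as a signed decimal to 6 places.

+√(2/5) = +0.632456

j₁+j₂−J=2  J+j₁−j₂=2  J−j₁+j₂=1  j₁+j₂+J+1=6
(j₁±m₁, j₂±m₂, J±M) = (0,4,2,1,0,3)
P² = 32/5
sum k=2..2:
  [2] +1/4 = 1/4
S = 1/4
C² = P²·S² = 2/5 ; C = +0.632456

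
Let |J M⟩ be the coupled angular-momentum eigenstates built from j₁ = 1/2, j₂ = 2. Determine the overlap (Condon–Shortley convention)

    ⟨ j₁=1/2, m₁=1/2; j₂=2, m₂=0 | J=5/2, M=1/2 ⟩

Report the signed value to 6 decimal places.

triangle: 0!·1!·4!/6! = 24/720
(j±m)!: 1!·0!·2!·2!·3!·2! = 48
prefactor² = (2J+1)·Δ·N² = 48/5
  k=0: +1/(0!·0!·0!·2!·1!·2!) = 1/4
Σ = 1/4  ⇒  CG² = 48/5·1/4² = 3/5
CG = +√(3/5) = +0.774597

+0.774597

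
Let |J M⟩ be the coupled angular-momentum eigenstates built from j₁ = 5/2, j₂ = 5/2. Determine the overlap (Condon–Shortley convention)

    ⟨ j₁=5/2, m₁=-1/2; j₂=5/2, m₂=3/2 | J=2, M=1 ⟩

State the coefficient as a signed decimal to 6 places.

+0.377964  (= +√(1/7))

√[5·3!2!2!/8! · 2!3!4!1!3!1!] = √(36/7)
  +(−1)^2/∏(2,1,1,2,1,0)! = 1/4  (running 1/4)
  +(−1)^3/∏(3,0,0,1,2,1)! = -1/12  (running 1/6)
⟨..|..⟩ = √(36/7)·(1/6) = +0.377964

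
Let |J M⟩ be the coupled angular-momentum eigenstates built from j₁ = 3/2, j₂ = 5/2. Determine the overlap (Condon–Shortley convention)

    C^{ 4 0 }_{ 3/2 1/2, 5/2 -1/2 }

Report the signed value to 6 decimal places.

j₁+j₂−J=0  J+j₁−j₂=3  J−j₁+j₂=5  j₁+j₂+J+1=9
(j₁±m₁, j₂±m₂, J±M) = (2,1,2,3,4,4)
P² = 1728/7
sum k=0..0:
  [0] +1/24 = 1/24
S = 1/24
C² = P²·S² = 3/7 ; C = +0.654654

+√(3/7) ≈ +0.654654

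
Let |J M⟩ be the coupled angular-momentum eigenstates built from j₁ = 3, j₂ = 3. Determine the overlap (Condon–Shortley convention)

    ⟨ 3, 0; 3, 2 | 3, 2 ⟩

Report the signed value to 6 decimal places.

+√(1/6) = +0.408248

triangle: 3!×3!×3!/10! = 216/3628800
(j±m)!: 3!×3!×5!×1!×5!×1! = 518400
prefactor² = (2J+1)×Δ×N² = 216
  k=2: +1/(2!×1!×1!×3!×2!×0!) = 1/24
  k=3: −1/(3!×0!×0!×2!×3!×1!) = -1/72
Σ = 1/36  ⇒  CG² = 216×1/36² = 1/6
CG = +√(1/6) = +0.408248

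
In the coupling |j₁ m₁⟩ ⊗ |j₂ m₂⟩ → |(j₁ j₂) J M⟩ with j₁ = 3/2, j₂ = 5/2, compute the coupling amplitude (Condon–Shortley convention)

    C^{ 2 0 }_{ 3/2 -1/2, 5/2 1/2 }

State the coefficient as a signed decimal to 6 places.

√[5·2!1!3!/7! · 1!2!3!2!2!2!] = √(8/7)
  +(−1)^1/∏(1,1,1,2,0,1)! = -1/2  (running -1/2)
  +(−1)^2/∏(2,0,0,1,1,2)! = 1/4  (running -1/4)
⟨..|..⟩ = √(8/7)·(-1/4) = -0.267261

-0.267261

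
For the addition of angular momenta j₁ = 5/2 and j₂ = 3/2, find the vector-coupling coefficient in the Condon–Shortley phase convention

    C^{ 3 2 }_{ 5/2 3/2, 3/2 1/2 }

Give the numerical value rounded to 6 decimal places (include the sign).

+0.288675  (= +√(1/12))

triangle: 1!·4!·2!/8! = 48/40320
(j±m)!: 4!·1!·2!·1!·5!·1! = 5760
prefactor² = (2J+1)·Δ·N² = 48
  k=0: +1/(0!·1!·1!·2!·3!·0!) = 1/12
  k=1: −1/(1!·0!·0!·1!·4!·1!) = -1/24
Σ = 1/24  ⇒  CG² = 48·1/24² = 1/12
CG = +√(1/12) = +0.288675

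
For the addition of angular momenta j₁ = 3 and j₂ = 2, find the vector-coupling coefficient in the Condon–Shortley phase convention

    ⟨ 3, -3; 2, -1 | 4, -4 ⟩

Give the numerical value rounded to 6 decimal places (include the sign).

j₁+j₂−J=1  J+j₁−j₂=5  J−j₁+j₂=3  j₁+j₂+J+1=10
(j₁±m₁, j₂±m₂, J±M) = (0,6,1,3,0,8)
P² = 311040
sum k=1..1:
  [1] −1/720 = -1/720
S = -1/720
C² = P²·S² = 3/5 ; C = -0.774597

−√(3/5) ≈ -0.774597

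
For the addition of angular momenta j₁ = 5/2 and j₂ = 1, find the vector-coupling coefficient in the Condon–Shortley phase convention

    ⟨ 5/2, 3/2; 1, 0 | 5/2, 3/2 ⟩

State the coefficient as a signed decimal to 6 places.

triangle: 1!·4!·1!/7! = 24/5040
(j±m)!: 4!·1!·1!·1!·4!·1! = 576
prefactor² = (2J+1)·Δ·N² = 576/35
  k=0: +1/(0!·1!·1!·1!·3!·0!) = 1/6
  k=1: −1/(1!·0!·0!·0!·4!·1!) = -1/24
Σ = 1/8  ⇒  CG² = 576/35·1/8² = 9/35
CG = +√(9/35) = +0.507093

+√(9/35) = +0.507093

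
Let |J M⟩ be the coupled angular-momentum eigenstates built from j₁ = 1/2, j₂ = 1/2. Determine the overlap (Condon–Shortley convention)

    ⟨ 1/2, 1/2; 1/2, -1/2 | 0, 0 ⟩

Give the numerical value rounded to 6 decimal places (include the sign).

√[1·1!0!0!/2! · 1!0!0!1!0!0!] = √(1/2)
  +(−1)^0/∏(0,1,0,0,0,0)! = 1  (running 1)
⟨..|..⟩ = √(1/2)·(1) = +0.707107

+0.707107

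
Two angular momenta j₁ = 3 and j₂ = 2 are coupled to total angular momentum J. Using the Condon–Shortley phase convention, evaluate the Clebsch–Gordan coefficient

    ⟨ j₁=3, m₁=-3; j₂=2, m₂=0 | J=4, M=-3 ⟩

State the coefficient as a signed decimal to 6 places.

triangle: 1!×5!×3!/10! = 720/3628800
(j±m)!: 0!×6!×2!×2!×1!×7! = 14515200
prefactor² = (2J+1)×Δ×N² = 25920
  k=1: −1/(1!×0!×5!×1!×0!×2!) = -1/240
Σ = -1/240  ⇒  CG² = 25920×(-1/240)² = 9/20
CG = −√(9/20) = -0.670820

-0.670820  (= −√(9/20))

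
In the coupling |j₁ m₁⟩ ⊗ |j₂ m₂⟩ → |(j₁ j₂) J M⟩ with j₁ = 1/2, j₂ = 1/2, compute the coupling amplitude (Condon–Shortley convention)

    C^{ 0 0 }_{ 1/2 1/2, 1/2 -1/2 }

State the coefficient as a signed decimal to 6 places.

triangle: 1!×0!×0!/2! = 1/2
(j±m)!: 1!×0!×0!×1!×0!×0! = 1
prefactor² = (2J+1)×Δ×N² = 1/2
  k=0: +1/(0!×1!×0!×0!×0!×0!) = 1
Σ = 1  ⇒  CG² = 1/2×1² = 1/2
CG = +√(1/2) = +0.707107

+0.707107  (= +√(1/2))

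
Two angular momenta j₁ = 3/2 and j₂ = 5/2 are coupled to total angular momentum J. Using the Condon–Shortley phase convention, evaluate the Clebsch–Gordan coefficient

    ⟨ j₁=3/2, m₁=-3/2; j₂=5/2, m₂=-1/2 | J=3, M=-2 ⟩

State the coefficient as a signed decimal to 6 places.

triangle: 1!·2!·4!/8! = 48/40320
(j±m)!: 0!·3!·2!·3!·1!·5! = 8640
prefactor² = (2J+1)·Δ·N² = 72
  k=1: −1/(1!·0!·2!·1!·0!·3!) = -1/12
Σ = -1/12  ⇒  CG² = 72·(-1/12)² = 1/2
CG = −√(1/2) = -0.707107

-0.707107  (= −√(1/2))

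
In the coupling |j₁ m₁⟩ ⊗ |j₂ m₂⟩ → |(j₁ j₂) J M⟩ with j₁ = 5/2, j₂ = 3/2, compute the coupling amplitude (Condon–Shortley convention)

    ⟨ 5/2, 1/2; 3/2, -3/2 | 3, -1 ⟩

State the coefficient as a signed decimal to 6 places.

+√(9/20) = +0.670820

j₁+j₂−J=1  J+j₁−j₂=4  J−j₁+j₂=2  j₁+j₂+J+1=8
(j₁±m₁, j₂±m₂, J±M) = (3,2,0,3,2,4)
P² = 144/5
sum k=0..0:
  [0] +1/8 = 1/8
S = 1/8
C² = P²·S² = 9/20 ; C = +0.670820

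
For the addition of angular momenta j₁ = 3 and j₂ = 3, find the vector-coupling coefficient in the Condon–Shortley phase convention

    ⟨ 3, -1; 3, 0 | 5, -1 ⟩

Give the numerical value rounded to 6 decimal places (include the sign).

-0.345033

√[11·1!5!5!/12! · 2!4!3!3!4!6!] = √(69120/7)
  +(−1)^0/∏(0,1,4,3,1,2)! = 1/288  (running 1/288)
  +(−1)^1/∏(1,0,3,2,2,3)! = -1/144  (running -1/288)
⟨..|..⟩ = √(69120/7)·(-1/288) = -0.345033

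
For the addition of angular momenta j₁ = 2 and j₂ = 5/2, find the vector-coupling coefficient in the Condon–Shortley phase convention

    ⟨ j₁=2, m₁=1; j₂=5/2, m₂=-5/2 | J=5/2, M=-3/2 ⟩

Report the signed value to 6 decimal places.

√[6·2!2!3!/8! · 3!1!0!5!1!4!] = √(432/7)
  +(−1)^0/∏(0,2,1,0,1,3)! = 1/12  (running 1/12)
⟨..|..⟩ = √(432/7)·(1/12) = +0.654654

+0.654654  (= +√(3/7))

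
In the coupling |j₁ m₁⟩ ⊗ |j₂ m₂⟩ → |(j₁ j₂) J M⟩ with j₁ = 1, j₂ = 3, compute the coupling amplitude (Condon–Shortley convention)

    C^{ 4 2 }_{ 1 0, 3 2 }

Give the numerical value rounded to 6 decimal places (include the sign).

triangle: 0!×2!×6!/9! = 1440/362880
(j±m)!: 1!×1!×5!×1!×6!×2! = 172800
prefactor² = (2J+1)×Δ×N² = 43200/7
  k=0: +1/(0!×0!×1!×5!×1!×1!) = 1/120
Σ = 1/120  ⇒  CG² = 43200/7×1/120² = 3/7
CG = +√(3/7) = +0.654654

+√(3/7) = +0.654654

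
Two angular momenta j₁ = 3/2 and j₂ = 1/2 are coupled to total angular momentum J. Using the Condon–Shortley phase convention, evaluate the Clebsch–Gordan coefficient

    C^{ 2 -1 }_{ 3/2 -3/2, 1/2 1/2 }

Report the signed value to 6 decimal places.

+0.500000

j₁+j₂−J=0  J+j₁−j₂=3  J−j₁+j₂=1  j₁+j₂+J+1=5
(j₁±m₁, j₂±m₂, J±M) = (0,3,1,0,1,3)
P² = 9
sum k=0..0:
  [0] +1/6 = 1/6
S = 1/6
C² = P²·S² = 1/4 ; C = +0.500000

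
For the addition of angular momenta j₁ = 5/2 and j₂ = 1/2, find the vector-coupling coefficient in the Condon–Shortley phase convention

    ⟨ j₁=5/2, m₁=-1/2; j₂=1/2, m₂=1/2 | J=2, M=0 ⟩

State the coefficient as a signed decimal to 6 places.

j₁+j₂−J=1  J+j₁−j₂=4  J−j₁+j₂=0  j₁+j₂+J+1=6
(j₁±m₁, j₂±m₂, J±M) = (2,3,1,0,2,2)
P² = 8
sum k=1..1:
  [1] −1/4 = -1/4
S = -1/4
C² = P²·S² = 1/2 ; C = -0.707107

−√(1/2) ≈ -0.707107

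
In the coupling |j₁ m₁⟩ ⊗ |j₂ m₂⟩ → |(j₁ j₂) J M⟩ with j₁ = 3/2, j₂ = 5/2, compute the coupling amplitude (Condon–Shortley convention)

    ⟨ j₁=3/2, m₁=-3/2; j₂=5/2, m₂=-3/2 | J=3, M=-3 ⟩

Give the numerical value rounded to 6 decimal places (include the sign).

-0.612372  (= −√(3/8))

j₁+j₂−J=1  J+j₁−j₂=2  J−j₁+j₂=4  j₁+j₂+J+1=8
(j₁±m₁, j₂±m₂, J±M) = (0,3,1,4,0,6)
P² = 864
sum k=1..1:
  [1] −1/48 = -1/48
S = -1/48
C² = P²·S² = 3/8 ; C = -0.612372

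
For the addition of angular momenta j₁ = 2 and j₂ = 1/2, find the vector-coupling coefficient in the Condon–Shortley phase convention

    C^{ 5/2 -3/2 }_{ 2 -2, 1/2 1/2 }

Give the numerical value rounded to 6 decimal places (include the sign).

+√(1/5) = +0.447214

j₁+j₂−J=0  J+j₁−j₂=4  J−j₁+j₂=1  j₁+j₂+J+1=6
(j₁±m₁, j₂±m₂, J±M) = (0,4,1,0,1,4)
P² = 576/5
sum k=0..0:
  [0] +1/24 = 1/24
S = 1/24
C² = P²·S² = 1/5 ; C = +0.447214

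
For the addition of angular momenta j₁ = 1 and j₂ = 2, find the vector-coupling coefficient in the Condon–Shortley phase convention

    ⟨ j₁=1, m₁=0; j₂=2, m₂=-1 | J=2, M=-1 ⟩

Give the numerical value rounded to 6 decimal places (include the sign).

triangle: 1!*1!*3!/6! = 6/720
(j±m)!: 1!*1!*1!*3!*1!*3! = 36
prefactor² = (2J+1)*Δ*N² = 3/2
  k=0: +1/(0!*1!*1!*1!*0!*2!) = 1/2
  k=1: −1/(1!*0!*0!*0!*1!*3!) = -1/6
Σ = 1/3  ⇒  CG² = 3/2*1/3² = 1/6
CG = +√(1/6) = +0.408248

+√(1/6) ≈ +0.408248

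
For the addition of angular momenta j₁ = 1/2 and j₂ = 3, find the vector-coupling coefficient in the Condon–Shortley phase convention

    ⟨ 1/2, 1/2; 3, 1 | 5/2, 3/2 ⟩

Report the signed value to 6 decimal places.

+0.534522  (= +√(2/7))

triangle: 1!×0!×5!/7! = 120/5040
(j±m)!: 1!×0!×4!×2!×4!×1! = 1152
prefactor² = (2J+1)×Δ×N² = 1152/7
  k=0: +1/(0!×1!×0!×4!×0!×1!) = 1/24
Σ = 1/24  ⇒  CG² = 1152/7×1/24² = 2/7
CG = +√(2/7) = +0.534522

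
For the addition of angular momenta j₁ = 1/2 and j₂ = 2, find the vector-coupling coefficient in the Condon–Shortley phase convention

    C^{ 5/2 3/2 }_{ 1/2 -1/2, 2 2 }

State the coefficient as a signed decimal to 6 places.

+√(1/5) = +0.447214

√[6·0!1!4!/6! · 0!1!4!0!4!1!] = √(576/5)
  +(−1)^0/∏(0,0,1,4,0,0)! = 1/24  (running 1/24)
⟨..|..⟩ = √(576/5)·(1/24) = +0.447214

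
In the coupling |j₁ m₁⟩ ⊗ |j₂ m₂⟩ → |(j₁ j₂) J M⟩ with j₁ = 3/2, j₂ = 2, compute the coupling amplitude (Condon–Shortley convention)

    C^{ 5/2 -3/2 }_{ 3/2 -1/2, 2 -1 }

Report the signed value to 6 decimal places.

√[6·1!2!3!/7! · 1!2!1!3!1!4!] = √(144/35)
  +(−1)^0/∏(0,1,2,1,0,2)! = 1/4  (running 1/4)
  +(−1)^1/∏(1,0,1,0,1,3)! = -1/6  (running 1/12)
⟨..|..⟩ = √(144/35)·(1/12) = +0.169031

+0.169031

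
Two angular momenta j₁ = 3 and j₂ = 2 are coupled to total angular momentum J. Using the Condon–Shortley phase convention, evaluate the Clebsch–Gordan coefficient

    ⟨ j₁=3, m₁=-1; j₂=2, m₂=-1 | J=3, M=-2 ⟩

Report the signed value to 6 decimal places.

-0.500000  (= −√(1/4))

√[7·2!4!2!/9! · 2!4!1!3!1!5!] = √(64)
  +(−1)^0/∏(0,2,4,1,0,1)! = 1/48  (running 1/48)
  +(−1)^1/∏(1,1,3,0,1,2)! = -1/12  (running -1/16)
⟨..|..⟩ = √(64)·(-1/16) = -0.500000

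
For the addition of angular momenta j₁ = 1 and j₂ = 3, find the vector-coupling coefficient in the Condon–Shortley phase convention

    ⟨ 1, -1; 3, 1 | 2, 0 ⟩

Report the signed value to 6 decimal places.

+√(2/7) = +0.534522

j₁+j₂−J=2  J+j₁−j₂=0  J−j₁+j₂=4  j₁+j₂+J+1=7
(j₁±m₁, j₂±m₂, J±M) = (0,2,4,2,2,2)
P² = 128/7
sum k=2..2:
  [2] +1/8 = 1/8
S = 1/8
C² = P²·S² = 2/7 ; C = +0.534522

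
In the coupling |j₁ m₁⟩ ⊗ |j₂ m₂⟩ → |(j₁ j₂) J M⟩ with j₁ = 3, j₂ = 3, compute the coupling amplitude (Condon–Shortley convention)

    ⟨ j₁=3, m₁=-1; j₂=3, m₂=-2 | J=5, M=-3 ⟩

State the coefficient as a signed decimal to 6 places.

√[11·1!5!5!/12! · 2!4!1!5!2!8!] = √(153600)
  +(−1)^0/∏(0,1,4,1,1,4)! = 1/576  (running 1/576)
  +(−1)^1/∏(1,0,3,0,2,5)! = -1/1440  (running 1/960)
⟨..|..⟩ = √(153600)·(1/960) = +0.408248

+0.408248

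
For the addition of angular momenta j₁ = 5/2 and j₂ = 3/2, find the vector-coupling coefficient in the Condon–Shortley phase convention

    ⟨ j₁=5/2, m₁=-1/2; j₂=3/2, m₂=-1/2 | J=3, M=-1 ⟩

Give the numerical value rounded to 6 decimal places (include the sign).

+√(1/60) ≈ +0.129099

j₁+j₂−J=1  J+j₁−j₂=4  J−j₁+j₂=2  j₁+j₂+J+1=8
(j₁±m₁, j₂±m₂, J±M) = (2,3,1,2,2,4)
P² = 48/5
sum k=0..1:
  [0] +1/6 = 1/6
  [1] −1/8 = -1/8
S = 1/24
C² = P²·S² = 1/60 ; C = +0.129099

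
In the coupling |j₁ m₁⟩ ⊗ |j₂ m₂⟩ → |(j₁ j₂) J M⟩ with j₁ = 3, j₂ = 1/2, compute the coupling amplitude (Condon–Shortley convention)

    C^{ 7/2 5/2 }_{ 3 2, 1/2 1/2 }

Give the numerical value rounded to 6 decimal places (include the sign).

√[8·0!6!1!/8! · 5!1!1!0!6!1!] = √(86400/7)
  +(−1)^0/∏(0,0,1,1,5,0)! = 1/120  (running 1/120)
⟨..|..⟩ = √(86400/7)·(1/120) = +0.925820

+√(6/7) = +0.925820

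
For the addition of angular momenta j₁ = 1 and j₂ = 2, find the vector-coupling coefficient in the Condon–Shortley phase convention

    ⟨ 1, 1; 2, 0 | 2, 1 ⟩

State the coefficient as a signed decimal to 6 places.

+√(1/2) = +0.707107

triangle: 1!×1!×3!/6! = 6/720
(j±m)!: 2!×0!×2!×2!×3!×1! = 48
prefactor² = (2J+1)×Δ×N² = 2
  k=0: +1/(0!×1!×0!×2!×1!×1!) = 1/2
Σ = 1/2  ⇒  CG² = 2×1/2² = 1/2
CG = +√(1/2) = +0.707107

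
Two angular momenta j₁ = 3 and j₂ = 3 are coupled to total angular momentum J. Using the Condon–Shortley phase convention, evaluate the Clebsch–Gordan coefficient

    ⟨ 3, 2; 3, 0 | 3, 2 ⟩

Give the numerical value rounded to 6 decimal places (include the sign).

√[7·3!3!3!/10! · 5!1!3!3!5!1!] = √(216)
  +(−1)^0/∏(0,3,1,3,2,0)! = 1/72  (running 1/72)
  +(−1)^1/∏(1,2,0,2,3,1)! = -1/24  (running -1/36)
⟨..|..⟩ = √(216)·(-1/36) = -0.408248

-0.408248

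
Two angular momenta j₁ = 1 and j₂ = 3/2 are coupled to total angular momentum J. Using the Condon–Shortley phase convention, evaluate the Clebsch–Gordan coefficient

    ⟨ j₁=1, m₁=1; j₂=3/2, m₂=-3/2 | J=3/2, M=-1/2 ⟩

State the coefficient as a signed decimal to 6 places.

triangle: 1!·1!·2!/5! = 2/120
(j±m)!: 2!·0!·0!·3!·1!·2! = 24
prefactor² = (2J+1)·Δ·N² = 8/5
  k=0: +1/(0!·1!·0!·0!·1!·2!) = 1/2
Σ = 1/2  ⇒  CG² = 8/5·1/2² = 2/5
CG = +√(2/5) = +0.632456

+√(2/5) ≈ +0.632456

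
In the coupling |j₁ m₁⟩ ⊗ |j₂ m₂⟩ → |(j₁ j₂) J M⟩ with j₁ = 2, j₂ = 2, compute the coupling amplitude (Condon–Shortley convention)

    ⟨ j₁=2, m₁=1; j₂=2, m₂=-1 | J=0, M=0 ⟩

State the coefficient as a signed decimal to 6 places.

√[1·4!0!0!/5! · 3!1!1!3!0!0!] = √(36/5)
  +(−1)^1/∏(1,3,0,0,0,0)! = -1/6  (running -1/6)
⟨..|..⟩ = √(36/5)·(-1/6) = -0.447214

−√(1/5) ≈ -0.447214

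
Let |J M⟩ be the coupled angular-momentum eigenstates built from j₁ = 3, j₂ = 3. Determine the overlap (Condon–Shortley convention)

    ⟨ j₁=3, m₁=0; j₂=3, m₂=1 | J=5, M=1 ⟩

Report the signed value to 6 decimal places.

-0.345033

j₁+j₂−J=1  J+j₁−j₂=5  J−j₁+j₂=5  j₁+j₂+J+1=12
(j₁±m₁, j₂±m₂, J±M) = (3,3,4,2,6,4)
P² = 69120/7
sum k=0..1:
  [0] +1/288 = 1/288
  [1] −1/144 = -1/144
S = -1/288
C² = P²·S² = 5/42 ; C = -0.345033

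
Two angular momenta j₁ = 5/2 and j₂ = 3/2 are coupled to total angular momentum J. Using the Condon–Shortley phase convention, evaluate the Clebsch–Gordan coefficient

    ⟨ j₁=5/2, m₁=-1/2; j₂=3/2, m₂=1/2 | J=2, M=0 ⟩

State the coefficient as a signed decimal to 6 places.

triangle: 2!·3!·1!/7! = 12/5040
(j±m)!: 2!·3!·2!·1!·2!·2! = 96
prefactor² = (2J+1)·Δ·N² = 8/7
  k=1: −1/(1!·1!·2!·1!·1!·0!) = -1/2
  k=2: +1/(2!·0!·1!·0!·2!·1!) = 1/4
Σ = -1/4  ⇒  CG² = 8/7·(-1/4)² = 1/14
CG = −√(1/14) = -0.267261

−√(1/14) ≈ -0.267261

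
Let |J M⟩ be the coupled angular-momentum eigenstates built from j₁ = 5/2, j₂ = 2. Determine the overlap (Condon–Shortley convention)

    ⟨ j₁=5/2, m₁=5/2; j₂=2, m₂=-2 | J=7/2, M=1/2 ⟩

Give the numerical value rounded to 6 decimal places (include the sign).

+√(4/63) = +0.251976

√[8·1!4!3!/9! · 5!0!0!4!4!3!] = √(9216/7)
  +(−1)^0/∏(0,1,0,0,4,3)! = 1/144  (running 1/144)
⟨..|..⟩ = √(9216/7)·(1/144) = +0.251976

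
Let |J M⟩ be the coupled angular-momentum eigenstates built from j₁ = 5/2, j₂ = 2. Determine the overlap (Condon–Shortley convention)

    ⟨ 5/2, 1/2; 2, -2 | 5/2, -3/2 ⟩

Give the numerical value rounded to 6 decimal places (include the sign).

√[6·2!3!2!/8! · 3!2!0!4!1!4!] = √(864/35)
  +(−1)^0/∏(0,2,2,0,1,2)! = 1/8  (running 1/8)
⟨..|..⟩ = √(864/35)·(1/8) = +0.621059

+0.621059  (= +√(27/70))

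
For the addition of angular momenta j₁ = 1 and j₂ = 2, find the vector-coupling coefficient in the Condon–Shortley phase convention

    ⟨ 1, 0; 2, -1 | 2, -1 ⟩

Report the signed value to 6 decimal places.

+√(1/6) ≈ +0.408248

√[5·1!1!3!/6! · 1!1!1!3!1!3!] = √(3/2)
  +(−1)^0/∏(0,1,1,1,0,2)! = 1/2  (running 1/2)
  +(−1)^1/∏(1,0,0,0,1,3)! = -1/6  (running 1/3)
⟨..|..⟩ = √(3/2)·(1/3) = +0.408248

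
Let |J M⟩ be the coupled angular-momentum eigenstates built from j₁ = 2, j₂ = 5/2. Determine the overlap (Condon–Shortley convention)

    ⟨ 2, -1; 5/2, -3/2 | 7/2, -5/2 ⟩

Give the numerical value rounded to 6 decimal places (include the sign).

+√(1/63) ≈ +0.125988

triangle: 1!·3!·4!/9! = 144/362880
(j±m)!: 1!·3!·1!·4!·1!·6! = 103680
prefactor² = (2J+1)·Δ·N² = 2304/7
  k=0: +1/(0!·1!·3!·1!·0!·3!) = 1/36
  k=1: −1/(1!·0!·2!·0!·1!·4!) = -1/48
Σ = 1/144  ⇒  CG² = 2304/7·1/144² = 1/63
CG = +√(1/63) = +0.125988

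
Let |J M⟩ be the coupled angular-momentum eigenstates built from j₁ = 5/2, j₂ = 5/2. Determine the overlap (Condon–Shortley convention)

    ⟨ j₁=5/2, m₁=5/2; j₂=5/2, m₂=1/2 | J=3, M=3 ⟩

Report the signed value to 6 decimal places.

+0.527046

j₁+j₂−J=2  J+j₁−j₂=3  J−j₁+j₂=3  j₁+j₂+J+1=9
(j₁±m₁, j₂±m₂, J±M) = (5,0,3,2,6,0)
P² = 1440
sum k=0..0:
  [0] +1/72 = 1/72
S = 1/72
C² = P²·S² = 5/18 ; C = +0.527046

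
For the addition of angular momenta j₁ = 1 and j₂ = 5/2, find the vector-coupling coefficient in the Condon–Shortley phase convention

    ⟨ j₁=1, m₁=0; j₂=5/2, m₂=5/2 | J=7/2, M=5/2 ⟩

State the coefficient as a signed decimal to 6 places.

triangle: 0!×2!×5!/8! = 240/40320
(j±m)!: 1!×1!×5!×0!×6!×1! = 86400
prefactor² = (2J+1)×Δ×N² = 28800/7
  k=0: +1/(0!×0!×1!×5!×1!×0!) = 1/120
Σ = 1/120  ⇒  CG² = 28800/7×1/120² = 2/7
CG = +√(2/7) = +0.534522

+0.534522  (= +√(2/7))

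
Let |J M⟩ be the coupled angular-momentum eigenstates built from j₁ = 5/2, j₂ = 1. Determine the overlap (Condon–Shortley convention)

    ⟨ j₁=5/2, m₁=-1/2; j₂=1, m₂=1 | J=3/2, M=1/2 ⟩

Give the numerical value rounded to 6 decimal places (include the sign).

+0.447214  (= +√(1/5))

j₁+j₂−J=2  J+j₁−j₂=3  J−j₁+j₂=0  j₁+j₂+J+1=6
(j₁±m₁, j₂±m₂, J±M) = (2,3,2,0,2,1)
P² = 16/5
sum k=2..2:
  [2] +1/4 = 1/4
S = 1/4
C² = P²·S² = 1/5 ; C = +0.447214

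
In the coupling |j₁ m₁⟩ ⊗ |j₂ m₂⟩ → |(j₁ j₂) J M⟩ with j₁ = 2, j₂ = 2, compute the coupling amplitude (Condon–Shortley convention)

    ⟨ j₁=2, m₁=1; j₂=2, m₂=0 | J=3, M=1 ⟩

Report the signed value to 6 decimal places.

triangle: 1!×3!×3!/8! = 36/40320
(j±m)!: 3!×1!×2!×2!×4!×2! = 1152
prefactor² = (2J+1)×Δ×N² = 36/5
  k=0: +1/(0!×1!×1!×2!×2!×1!) = 1/4
  k=1: −1/(1!×0!×0!×1!×3!×2!) = -1/12
Σ = 1/6  ⇒  CG² = 36/5×1/6² = 1/5
CG = +√(1/5) = +0.447214

+√(1/5) ≈ +0.447214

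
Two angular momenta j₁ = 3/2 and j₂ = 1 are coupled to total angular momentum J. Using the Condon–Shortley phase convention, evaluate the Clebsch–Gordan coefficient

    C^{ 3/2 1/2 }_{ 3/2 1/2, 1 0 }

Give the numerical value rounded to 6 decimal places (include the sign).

triangle: 1!*2!*1!/5! = 2/120
(j±m)!: 2!*1!*1!*1!*2!*1! = 4
prefactor² = (2J+1)*Δ*N² = 4/15
  k=0: +1/(0!*1!*1!*1!*1!*0!) = 1
  k=1: −1/(1!*0!*0!*0!*2!*1!) = -1/2
Σ = 1/2  ⇒  CG² = 4/15*1/2² = 1/15
CG = +√(1/15) = +0.258199

+0.258199  (= +√(1/15))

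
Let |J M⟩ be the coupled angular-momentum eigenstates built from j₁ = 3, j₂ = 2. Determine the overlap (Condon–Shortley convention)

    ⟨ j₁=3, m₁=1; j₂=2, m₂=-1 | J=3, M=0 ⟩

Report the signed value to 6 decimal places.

j₁+j₂−J=2  J+j₁−j₂=4  J−j₁+j₂=2  j₁+j₂+J+1=9
(j₁±m₁, j₂±m₂, J±M) = (4,2,1,3,3,3)
P² = 96/5
sum k=0..1:
  [0] +1/8 = 1/8
  [1] −1/12 = -1/12
S = 1/24
C² = P²·S² = 1/30 ; C = +0.182574

+0.182574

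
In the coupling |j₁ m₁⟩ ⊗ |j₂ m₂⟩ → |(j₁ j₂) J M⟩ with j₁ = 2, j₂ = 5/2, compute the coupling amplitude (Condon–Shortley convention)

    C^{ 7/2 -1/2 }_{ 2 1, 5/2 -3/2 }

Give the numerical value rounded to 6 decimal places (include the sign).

√[8·1!3!4!/9! · 3!1!1!4!3!4!] = √(2304/35)
  +(−1)^0/∏(0,1,1,1,2,3)! = 1/12  (running 1/12)
  +(−1)^1/∏(1,0,0,0,3,4)! = -1/144  (running 11/144)
⟨..|..⟩ = √(2304/35)·(11/144) = +0.619780

+√(121/315) ≈ +0.619780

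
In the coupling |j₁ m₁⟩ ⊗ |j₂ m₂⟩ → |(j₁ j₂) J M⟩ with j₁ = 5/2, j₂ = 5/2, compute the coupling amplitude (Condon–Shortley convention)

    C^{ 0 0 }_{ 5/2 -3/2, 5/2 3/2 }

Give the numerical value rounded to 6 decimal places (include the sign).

triangle: 5!×0!×0!/6! = 120/720
(j±m)!: 1!×4!×4!×1!×0!×0! = 576
prefactor² = (2J+1)×Δ×N² = 96
  k=4: +1/(4!×1!×0!×0!×0!×0!) = 1/24
Σ = 1/24  ⇒  CG² = 96×1/24² = 1/6
CG = +√(1/6) = +0.408248

+0.408248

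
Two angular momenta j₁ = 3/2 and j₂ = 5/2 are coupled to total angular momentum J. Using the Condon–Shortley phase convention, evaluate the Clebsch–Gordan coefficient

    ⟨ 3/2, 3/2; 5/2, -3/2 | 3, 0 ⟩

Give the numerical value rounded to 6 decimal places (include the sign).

j₁+j₂−J=1  J+j₁−j₂=2  J−j₁+j₂=4  j₁+j₂+J+1=8
(j₁±m₁, j₂±m₂, J±M) = (3,0,1,4,3,3)
P² = 216/5
sum k=0..0:
  [0] +1/12 = 1/12
S = 1/12
C² = P²·S² = 3/10 ; C = +0.547723

+0.547723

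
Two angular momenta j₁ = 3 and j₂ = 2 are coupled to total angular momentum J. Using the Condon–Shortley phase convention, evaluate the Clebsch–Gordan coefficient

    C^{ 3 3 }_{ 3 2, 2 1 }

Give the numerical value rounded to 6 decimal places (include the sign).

−√(5/12) ≈ -0.645497

√[7·2!4!2!/9! · 5!1!3!1!6!0!] = √(960)
  +(−1)^1/∏(1,1,0,2,4,0)! = -1/48  (running -1/48)
⟨..|..⟩ = √(960)·(-1/48) = -0.645497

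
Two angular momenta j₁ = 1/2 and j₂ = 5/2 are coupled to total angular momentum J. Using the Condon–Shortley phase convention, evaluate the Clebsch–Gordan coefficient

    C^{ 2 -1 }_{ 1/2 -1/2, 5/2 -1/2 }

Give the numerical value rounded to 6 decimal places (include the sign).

−√(1/3) = -0.577350

√[5·1!0!4!/6! · 0!1!2!3!1!3!] = √(12)
  +(−1)^1/∏(1,0,0,1,0,3)! = -1/6  (running -1/6)
⟨..|..⟩ = √(12)·(-1/6) = -0.577350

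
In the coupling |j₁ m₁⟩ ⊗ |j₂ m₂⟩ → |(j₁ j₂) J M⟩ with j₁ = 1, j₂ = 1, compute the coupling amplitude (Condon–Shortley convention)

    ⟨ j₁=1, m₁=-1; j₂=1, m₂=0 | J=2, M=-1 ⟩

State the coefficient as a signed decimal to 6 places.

√[5·0!2!2!/5! · 0!2!1!1!1!3!] = √(2)
  +(−1)^0/∏(0,0,2,1,0,1)! = 1/2  (running 1/2)
⟨..|..⟩ = √(2)·(1/2) = +0.707107

+0.707107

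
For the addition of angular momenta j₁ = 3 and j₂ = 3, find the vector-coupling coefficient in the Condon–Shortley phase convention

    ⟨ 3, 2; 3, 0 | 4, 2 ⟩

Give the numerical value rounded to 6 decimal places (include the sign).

+√(3/154) ≈ +0.139573

√[9·2!4!4!/11! · 5!1!3!3!6!2!] = √(124416/77)
  +(−1)^0/∏(0,2,1,3,3,1)! = 1/72  (running 1/72)
  +(−1)^1/∏(1,1,0,2,4,2)! = -1/96  (running 1/288)
⟨..|..⟩ = √(124416/77)·(1/288) = +0.139573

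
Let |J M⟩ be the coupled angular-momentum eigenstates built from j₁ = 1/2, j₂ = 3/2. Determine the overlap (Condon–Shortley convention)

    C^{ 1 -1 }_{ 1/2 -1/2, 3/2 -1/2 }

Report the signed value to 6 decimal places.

triangle: 1!*0!*2!/4! = 2/24
(j±m)!: 0!*1!*1!*2!*0!*2! = 4
prefactor² = (2J+1)*Δ*N² = 1
  k=1: −1/(1!*0!*0!*0!*0!*2!) = -1/2
Σ = -1/2  ⇒  CG² = 1*(-1/2)² = 1/4
CG = −√(1/4) = -0.500000

−√(1/4) ≈ -0.500000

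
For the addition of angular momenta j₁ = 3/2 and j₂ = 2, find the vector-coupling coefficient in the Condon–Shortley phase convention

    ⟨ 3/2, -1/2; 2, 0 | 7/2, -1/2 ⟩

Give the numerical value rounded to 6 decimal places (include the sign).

+√(18/35) = +0.717137

j₁+j₂−J=0  J+j₁−j₂=3  J−j₁+j₂=4  j₁+j₂+J+1=8
(j₁±m₁, j₂±m₂, J±M) = (1,2,2,2,3,4)
P² = 1152/35
sum k=0..0:
  [0] +1/8 = 1/8
S = 1/8
C² = P²·S² = 18/35 ; C = +0.717137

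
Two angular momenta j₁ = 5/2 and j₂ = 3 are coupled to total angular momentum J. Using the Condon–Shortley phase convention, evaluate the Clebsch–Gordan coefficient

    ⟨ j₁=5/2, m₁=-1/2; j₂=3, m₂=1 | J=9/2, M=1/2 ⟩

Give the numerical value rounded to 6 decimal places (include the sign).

triangle: 1!×4!×5!/11! = 2880/39916800
(j±m)!: 2!×3!×4!×2!×5!×4! = 1658880
prefactor² = (2J+1)×Δ×N² = 92160/77
  k=0: +1/(0!×1!×3!×4!×1!×1!) = 1/144
  k=1: −1/(1!×0!×2!×3!×2!×2!) = -1/48
Σ = -1/72  ⇒  CG² = 92160/77×(-1/72)² = 160/693
CG = −√(160/693) = -0.480500

-0.480500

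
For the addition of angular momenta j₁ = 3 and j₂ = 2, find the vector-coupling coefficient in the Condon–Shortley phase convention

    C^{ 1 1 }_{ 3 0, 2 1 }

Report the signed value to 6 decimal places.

−√(3/35) ≈ -0.292770

triangle: 4!*2!*0!/7! = 48/5040
(j±m)!: 3!*3!*3!*1!*2!*0! = 432
prefactor² = (2J+1)*Δ*N² = 432/35
  k=3: −1/(3!*1!*0!*0!*2!*0!) = -1/12
Σ = -1/12  ⇒  CG² = 432/35*(-1/12)² = 3/35
CG = −√(3/35) = -0.292770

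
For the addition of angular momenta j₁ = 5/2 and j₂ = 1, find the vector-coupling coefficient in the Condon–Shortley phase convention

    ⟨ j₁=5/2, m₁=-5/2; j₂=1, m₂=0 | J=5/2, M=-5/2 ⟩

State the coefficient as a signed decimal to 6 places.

-0.845154

√[6·1!4!1!/7! · 0!5!1!1!0!5!] = √(2880/7)
  +(−1)^1/∏(1,0,4,0,0,1)! = -1/24  (running -1/24)
⟨..|..⟩ = √(2880/7)·(-1/24) = -0.845154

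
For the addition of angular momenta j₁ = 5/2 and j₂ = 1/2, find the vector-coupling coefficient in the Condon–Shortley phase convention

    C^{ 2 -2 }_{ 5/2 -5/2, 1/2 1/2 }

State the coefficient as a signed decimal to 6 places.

√[5·1!4!0!/6! · 0!5!1!0!0!4!] = √(480)
  +(−1)^1/∏(1,0,4,0,0,0)! = -1/24  (running -1/24)
⟨..|..⟩ = √(480)·(-1/24) = -0.912871

-0.912871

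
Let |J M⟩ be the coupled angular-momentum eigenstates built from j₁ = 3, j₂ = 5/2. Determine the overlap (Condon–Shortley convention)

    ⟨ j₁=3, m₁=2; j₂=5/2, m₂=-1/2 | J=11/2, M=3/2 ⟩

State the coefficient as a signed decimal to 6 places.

+0.426401

triangle: 0!*6!*5!/12! = 86400/479001600
(j±m)!: 5!*1!*2!*3!*7!*4! = 174182400
prefactor² = (2J+1)*Δ*N² = 4147200/11
  k=0: +1/(0!*0!*1!*2!*5!*3!) = 1/1440
Σ = 1/1440  ⇒  CG² = 4147200/11*1/1440² = 2/11
CG = +√(2/11) = +0.426401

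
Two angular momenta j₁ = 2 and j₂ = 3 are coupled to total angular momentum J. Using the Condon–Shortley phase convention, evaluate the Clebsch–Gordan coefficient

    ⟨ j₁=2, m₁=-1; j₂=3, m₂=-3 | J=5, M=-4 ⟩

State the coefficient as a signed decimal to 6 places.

+√(2/5) ≈ +0.632456

j₁+j₂−J=0  J+j₁−j₂=4  J−j₁+j₂=6  j₁+j₂+J+1=11
(j₁±m₁, j₂±m₂, J±M) = (1,3,0,6,1,9)
P² = 7464960
sum k=0..0:
  [0] +1/4320 = 1/4320
S = 1/4320
C² = P²·S² = 2/5 ; C = +0.632456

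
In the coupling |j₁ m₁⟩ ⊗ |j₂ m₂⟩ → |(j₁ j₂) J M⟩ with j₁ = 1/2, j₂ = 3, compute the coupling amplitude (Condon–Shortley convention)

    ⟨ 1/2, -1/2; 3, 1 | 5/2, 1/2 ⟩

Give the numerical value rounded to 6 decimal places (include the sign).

j₁+j₂−J=1  J+j₁−j₂=0  J−j₁+j₂=5  j₁+j₂+J+1=7
(j₁±m₁, j₂±m₂, J±M) = (0,1,4,2,3,2)
P² = 576/7
sum k=1..1:
  [1] −1/12 = -1/12
S = -1/12
C² = P²·S² = 4/7 ; C = -0.755929

−√(4/7) = -0.755929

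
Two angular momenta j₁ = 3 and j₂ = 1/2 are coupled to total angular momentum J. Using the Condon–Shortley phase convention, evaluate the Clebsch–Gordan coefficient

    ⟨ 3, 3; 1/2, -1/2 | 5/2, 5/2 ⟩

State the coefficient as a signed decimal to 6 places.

+0.925820

√[6·1!5!0!/7! · 6!0!0!1!5!0!] = √(86400/7)
  +(−1)^0/∏(0,1,0,0,5,0)! = 1/120  (running 1/120)
⟨..|..⟩ = √(86400/7)·(1/120) = +0.925820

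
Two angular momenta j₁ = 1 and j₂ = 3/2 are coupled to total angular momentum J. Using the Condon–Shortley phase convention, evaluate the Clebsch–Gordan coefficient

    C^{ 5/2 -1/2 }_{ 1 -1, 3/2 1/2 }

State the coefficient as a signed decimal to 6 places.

triangle: 0!·2!·3!/6! = 12/720
(j±m)!: 0!·2!·2!·1!·2!·3! = 48
prefactor² = (2J+1)·Δ·N² = 24/5
  k=0: +1/(0!·0!·2!·2!·0!·1!) = 1/4
Σ = 1/4  ⇒  CG² = 24/5·1/4² = 3/10
CG = +√(3/10) = +0.547723

+√(3/10) = +0.547723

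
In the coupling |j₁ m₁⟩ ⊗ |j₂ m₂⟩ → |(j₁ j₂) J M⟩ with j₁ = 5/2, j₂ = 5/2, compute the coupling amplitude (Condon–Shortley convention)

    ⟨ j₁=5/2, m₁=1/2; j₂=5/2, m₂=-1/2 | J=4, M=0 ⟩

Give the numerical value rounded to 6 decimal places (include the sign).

√[9·1!4!4!/10! · 3!2!2!3!4!4!] = √(20736/175)
  +(−1)^0/∏(0,1,2,2,2,2)! = 1/16  (running 1/16)
  +(−1)^1/∏(1,0,1,1,3,3)! = -1/36  (running 5/144)
⟨..|..⟩ = √(20736/175)·(5/144) = +0.377964

+0.377964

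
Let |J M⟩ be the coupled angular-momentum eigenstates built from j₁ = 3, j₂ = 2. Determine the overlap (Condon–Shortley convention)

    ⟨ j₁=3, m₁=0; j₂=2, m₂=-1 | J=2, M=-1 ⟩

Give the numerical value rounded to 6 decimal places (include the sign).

-0.534522

√[5·3!3!1!/8! · 3!3!1!3!1!3!] = √(81/14)
  +(−1)^0/∏(0,3,3,1,0,0)! = 1/36  (running 1/36)
  +(−1)^1/∏(1,2,2,0,1,1)! = -1/4  (running -2/9)
⟨..|..⟩ = √(81/14)·(-2/9) = -0.534522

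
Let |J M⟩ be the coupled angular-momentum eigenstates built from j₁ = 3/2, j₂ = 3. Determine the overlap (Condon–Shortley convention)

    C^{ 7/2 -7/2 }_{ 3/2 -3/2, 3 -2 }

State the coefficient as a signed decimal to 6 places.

−√(1/3) ≈ -0.577350

√[8·1!2!5!/9! · 0!3!1!5!0!7!] = √(19200)
  +(−1)^1/∏(1,0,2,0,0,5)! = -1/240  (running -1/240)
⟨..|..⟩ = √(19200)·(-1/240) = -0.577350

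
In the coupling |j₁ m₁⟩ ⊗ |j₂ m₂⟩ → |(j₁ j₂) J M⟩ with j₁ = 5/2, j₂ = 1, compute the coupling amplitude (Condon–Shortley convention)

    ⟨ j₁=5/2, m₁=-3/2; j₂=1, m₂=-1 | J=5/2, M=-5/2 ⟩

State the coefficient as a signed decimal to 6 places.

j₁+j₂−J=1  J+j₁−j₂=4  J−j₁+j₂=1  j₁+j₂+J+1=7
(j₁±m₁, j₂±m₂, J±M) = (1,4,0,2,0,5)
P² = 1152/7
sum k=0..0:
  [0] +1/24 = 1/24
S = 1/24
C² = P²·S² = 2/7 ; C = +0.534522

+√(2/7) = +0.534522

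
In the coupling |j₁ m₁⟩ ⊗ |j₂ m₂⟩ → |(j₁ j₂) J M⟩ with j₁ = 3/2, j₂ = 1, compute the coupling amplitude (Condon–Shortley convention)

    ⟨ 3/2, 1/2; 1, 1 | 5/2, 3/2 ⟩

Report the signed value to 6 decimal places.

triangle: 0!·3!·2!/6! = 12/720
(j±m)!: 2!·1!·2!·0!·4!·1! = 96
prefactor² = (2J+1)·Δ·N² = 48/5
  k=0: +1/(0!·0!·1!·2!·2!·0!) = 1/4
Σ = 1/4  ⇒  CG² = 48/5·1/4² = 3/5
CG = +√(3/5) = +0.774597

+0.774597  (= +√(3/5))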